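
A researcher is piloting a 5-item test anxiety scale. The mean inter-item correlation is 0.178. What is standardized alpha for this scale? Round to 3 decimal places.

standardized alpha = 0.520

Standardized α = k·r̄ / (1 + (k−1)·r̄) = 5 × 0.178 / (1 + 4 × 0.178)
  = 0.8900 / 1.7120 = 0.520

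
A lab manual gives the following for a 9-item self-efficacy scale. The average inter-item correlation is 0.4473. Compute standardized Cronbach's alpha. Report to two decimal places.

Standardized α = k·r̄ / (1 + (k−1)·r̄) = 9 × 0.4473 / (1 + 8 × 0.4473)
  = 4.0257 / 4.5784 = 0.88

standardized Cronbach's alpha = 0.88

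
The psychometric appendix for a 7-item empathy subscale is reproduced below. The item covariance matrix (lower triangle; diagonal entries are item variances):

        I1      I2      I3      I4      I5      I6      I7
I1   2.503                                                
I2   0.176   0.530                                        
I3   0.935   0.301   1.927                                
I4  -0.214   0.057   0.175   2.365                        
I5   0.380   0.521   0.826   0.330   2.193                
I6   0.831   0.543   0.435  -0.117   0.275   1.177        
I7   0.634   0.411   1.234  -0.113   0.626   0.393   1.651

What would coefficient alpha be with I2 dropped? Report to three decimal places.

α = 0.635

Remaining items: I1, I3, I4, I5, I6, I7 (k = 6).
sum of item variances = 2.503 + 1.927 + 2.365 + 2.193 + 1.177 + 1.651 = 11.816
Var(T) = 11.816 + 2 × 6.630 = 25.076
α (item deleted) = (6/5)·(1 − 11.816/25.076) = 0.635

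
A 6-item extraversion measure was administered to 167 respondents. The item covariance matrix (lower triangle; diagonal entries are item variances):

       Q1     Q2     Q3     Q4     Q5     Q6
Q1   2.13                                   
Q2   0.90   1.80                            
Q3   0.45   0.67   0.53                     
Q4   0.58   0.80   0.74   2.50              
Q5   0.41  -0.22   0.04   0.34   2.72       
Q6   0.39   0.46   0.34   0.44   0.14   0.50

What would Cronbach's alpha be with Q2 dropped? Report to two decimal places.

α = 0.60

Remaining items: Q1, Q3, Q4, Q5, Q6 (k = 5).
Σσᵢ² = 2.13 + 0.53 + 2.50 + 2.72 + 0.50 = 8.38
total variance = 8.38 + 2 × 3.87 = 16.12
α (item deleted) = (5/4)·(1 − 8.38/16.12) = 0.60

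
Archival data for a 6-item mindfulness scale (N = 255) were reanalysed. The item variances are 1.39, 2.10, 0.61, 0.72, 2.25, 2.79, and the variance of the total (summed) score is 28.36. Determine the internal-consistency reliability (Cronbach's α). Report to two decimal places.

Σσᵢ² = 1.39 + 2.10 + 0.61 + 0.72 + 2.25 + 2.79 = 9.86
α = (k/(k−1))·(1 − Σσᵢ²/Var(T)) = (6/5)·(1 − 9.86/28.36) = 0.78

Cronbach's α = 0.78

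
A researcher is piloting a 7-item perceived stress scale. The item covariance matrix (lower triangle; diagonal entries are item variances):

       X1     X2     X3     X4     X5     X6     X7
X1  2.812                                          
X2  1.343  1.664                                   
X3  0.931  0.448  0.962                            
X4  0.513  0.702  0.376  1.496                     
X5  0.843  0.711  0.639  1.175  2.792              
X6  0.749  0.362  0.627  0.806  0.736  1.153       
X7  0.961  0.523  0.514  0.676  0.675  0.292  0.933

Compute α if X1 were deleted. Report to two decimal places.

α = 0.81

Remaining items: X2, X3, X4, X5, X6, X7 (k = 6).
ΣVar(i) = 1.664 + 0.962 + 1.496 + 2.792 + 1.153 + 0.933 = 9.000
σ²_total = 9.000 + 2 × 9.262 = 27.524
α (item deleted) = (6/5)·(1 − 9.000/27.524) = 0.81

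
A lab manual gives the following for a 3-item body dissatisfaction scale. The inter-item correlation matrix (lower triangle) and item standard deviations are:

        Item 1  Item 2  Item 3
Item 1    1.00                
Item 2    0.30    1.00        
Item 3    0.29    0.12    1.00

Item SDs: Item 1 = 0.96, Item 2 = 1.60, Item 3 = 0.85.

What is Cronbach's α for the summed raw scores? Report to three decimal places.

Σσ²ᵢ = 0.96² + 1.60² + 0.85² = 4.2041
Covariances σ_ij = r_ij · s_i · s_j:
  σ(Item 1,Item 2) = 0.30 × 0.96 × 1.60 = 0.4608
  σ(Item 1,Item 3) = 0.29 × 0.96 × 0.85 = 0.2366
  σ(Item 2,Item 3) = 0.12 × 1.60 × 0.85 = 0.1632
σ²_T = Σσ²ᵢ + 2·Σσ_ij = 4.2041 + 2 × 0.8606 = 5.9253
α = (3/2)·(1 − 4.2041/5.9253) = 0.436

α = 0.436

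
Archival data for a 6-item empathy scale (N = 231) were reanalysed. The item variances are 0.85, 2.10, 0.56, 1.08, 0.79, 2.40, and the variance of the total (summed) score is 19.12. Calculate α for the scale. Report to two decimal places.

α = 0.71

ΣVar(i) = 0.85 + 2.10 + 0.56 + 1.08 + 0.79 + 2.40 = 7.78
α = (k/(k−1))·(1 − ΣVar(i)/σ²_T) = (6/5)·(1 − 7.78/19.12) = 0.71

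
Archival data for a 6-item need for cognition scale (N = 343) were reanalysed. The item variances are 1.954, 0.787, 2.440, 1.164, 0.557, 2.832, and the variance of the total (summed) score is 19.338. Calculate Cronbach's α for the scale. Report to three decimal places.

Cronbach's α = 0.596

ΣVar(i) = 1.954 + 0.787 + 2.440 + 1.164 + 0.557 + 2.832 = 9.734
α = (k/(k−1))·(1 − ΣVar(i)/σ²_T) = (6/5)·(1 − 9.734/19.338) = 0.596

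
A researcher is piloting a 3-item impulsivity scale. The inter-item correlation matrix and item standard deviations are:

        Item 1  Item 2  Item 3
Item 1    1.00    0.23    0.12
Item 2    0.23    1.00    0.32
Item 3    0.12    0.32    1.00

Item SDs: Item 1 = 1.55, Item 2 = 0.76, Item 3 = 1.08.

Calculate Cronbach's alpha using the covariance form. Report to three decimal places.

Cronbach's alpha = 0.392

Σσ²ᵢ = 1.55² + 0.76² + 1.08² = 4.1465
Covariances σ_ij = r_ij · s_i · s_j:
  σ(Item 1,Item 2) = 0.23 × 1.55 × 0.76 = 0.2709
  σ(Item 1,Item 3) = 0.12 × 1.55 × 1.08 = 0.2009
  σ(Item 2,Item 3) = 0.32 × 0.76 × 1.08 = 0.2627
σ²_T = Σσ²ᵢ + 2·Σσ_ij = 4.1465 + 2 × 0.7345 = 5.6155
α = (3/2)·(1 − 4.1465/5.6155) = 0.392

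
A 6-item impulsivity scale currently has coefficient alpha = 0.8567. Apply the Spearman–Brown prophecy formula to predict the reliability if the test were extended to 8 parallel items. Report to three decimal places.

predicted reliability = 0.889

Length factor m = 8/6 = 1.3333
α' = m·α / (1 + (m−1)·α)
   = 8/6 × 0.8567 / (1 + (8/6 − 1) × 0.8567)
   = 1.1423 / 1.2856 = 0.889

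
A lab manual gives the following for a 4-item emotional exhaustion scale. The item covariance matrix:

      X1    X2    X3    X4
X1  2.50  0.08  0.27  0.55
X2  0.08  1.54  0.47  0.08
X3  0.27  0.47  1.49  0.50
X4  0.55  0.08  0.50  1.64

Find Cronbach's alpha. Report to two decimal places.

Cronbach's alpha = 0.47

ΣVar(i) = 2.50 + 1.54 + 1.49 + 1.64 = 7.17
Sum of the distinct covariances = 1.95
σ²_total = 7.17 + 2 × 1.95 = 11.07
α = (k/(k−1))·(1 − ΣVar(i)/σ²_total) = (4/3)·(1 − 7.17/11.07) = 0.47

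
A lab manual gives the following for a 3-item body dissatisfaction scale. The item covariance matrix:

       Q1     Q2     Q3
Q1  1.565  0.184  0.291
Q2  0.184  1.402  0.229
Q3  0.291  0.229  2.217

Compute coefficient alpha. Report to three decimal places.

α = 0.320

sum of item variances = 1.565 + 1.402 + 2.217 = 5.184
Sum of the distinct covariances = 0.704
σ²_total = 5.184 + 2 × 0.704 = 6.592
α = (k/(k−1))·(1 − sum of item variances/σ²_total) = (3/2)·(1 − 5.184/6.592) = 0.320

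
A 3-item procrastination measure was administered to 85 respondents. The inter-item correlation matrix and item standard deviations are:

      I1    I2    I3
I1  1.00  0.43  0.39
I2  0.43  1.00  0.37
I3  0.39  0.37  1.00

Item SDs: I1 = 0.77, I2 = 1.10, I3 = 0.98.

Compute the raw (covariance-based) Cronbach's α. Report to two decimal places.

Cronbach's α = 0.65

Σσ²ᵢ = 0.77² + 1.10² + 0.98² = 2.7633
Covariances σ_ij = r_ij · s_i · s_j:
  σ(I1,I2) = 0.43 × 0.77 × 1.10 = 0.3642
  σ(I1,I3) = 0.39 × 0.77 × 0.98 = 0.2943
  σ(I2,I3) = 0.37 × 1.10 × 0.98 = 0.3989
σ²_T = Σσ²ᵢ + 2·Σσ_ij = 2.7633 + 2 × 1.0574 = 4.8781
α = (3/2)·(1 − 2.7633/4.8781) = 0.65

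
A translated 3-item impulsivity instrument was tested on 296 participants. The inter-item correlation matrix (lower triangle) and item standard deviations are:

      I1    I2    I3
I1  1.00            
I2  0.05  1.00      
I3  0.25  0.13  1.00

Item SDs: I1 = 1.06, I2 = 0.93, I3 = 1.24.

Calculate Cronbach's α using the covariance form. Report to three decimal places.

Σσ²ᵢ = 1.06² + 0.93² + 1.24² = 3.5261
Covariances σ_ij = r_ij · s_i · s_j:
  σ(I1,I2) = 0.05 × 1.06 × 0.93 = 0.0493
  σ(I1,I3) = 0.25 × 1.06 × 1.24 = 0.3286
  σ(I2,I3) = 0.13 × 0.93 × 1.24 = 0.1499
σ²_T = Σσ²ᵢ + 2·Σσ_ij = 3.5261 + 2 × 0.5278 = 4.5817
α = (3/2)·(1 − 3.5261/4.5817) = 0.346

Cronbach's α = 0.346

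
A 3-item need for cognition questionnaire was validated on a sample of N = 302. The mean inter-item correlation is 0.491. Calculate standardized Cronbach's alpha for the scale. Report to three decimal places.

Standardized α = k·r̄ / (1 + (k−1)·r̄) = 3 × 0.491 / (1 + 2 × 0.491)
  = 1.4730 / 1.9820 = 0.743

α = 0.743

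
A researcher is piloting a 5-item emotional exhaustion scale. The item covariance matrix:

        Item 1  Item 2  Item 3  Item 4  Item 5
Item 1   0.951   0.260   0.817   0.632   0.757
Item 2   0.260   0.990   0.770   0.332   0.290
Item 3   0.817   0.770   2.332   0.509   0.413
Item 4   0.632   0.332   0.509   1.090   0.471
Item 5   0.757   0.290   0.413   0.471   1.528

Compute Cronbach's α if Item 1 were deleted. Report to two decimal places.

Remaining items: Item 2, Item 3, Item 4, Item 5 (k = 4).
Σσ²ᵢ = 0.990 + 2.332 + 1.090 + 1.528 = 5.940
Var(T) = 5.940 + 2 × 2.785 = 11.510
α (item deleted) = (4/3)·(1 − 5.940/11.510) = 0.65

Cronbach's α = 0.65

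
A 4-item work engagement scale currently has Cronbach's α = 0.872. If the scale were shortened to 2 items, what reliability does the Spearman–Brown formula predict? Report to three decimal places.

predicted reliability = 0.773

Length factor m = 2/4 = 0.5000
α' = m·α / (1 − (1−m)·α)
   = 2/4 × 0.872 / (1 − (1 − 2/4) × 0.872)
   = 0.4360 / 0.5640 = 0.773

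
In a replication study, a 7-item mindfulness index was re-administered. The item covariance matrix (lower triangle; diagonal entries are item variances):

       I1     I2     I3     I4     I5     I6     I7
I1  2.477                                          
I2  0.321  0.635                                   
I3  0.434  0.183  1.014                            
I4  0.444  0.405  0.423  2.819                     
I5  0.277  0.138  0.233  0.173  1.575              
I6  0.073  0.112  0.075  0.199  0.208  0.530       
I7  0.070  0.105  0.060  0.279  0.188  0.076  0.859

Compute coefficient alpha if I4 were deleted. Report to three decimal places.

α = 0.502

Remaining items: I1, I2, I3, I5, I6, I7 (k = 6).
ΣVar(i) = 2.477 + 0.635 + 1.014 + 1.575 + 0.530 + 0.859 = 7.090
σ²_T = 7.090 + 2 × 2.553 = 12.196
α (item deleted) = (6/5)·(1 − 7.090/12.196) = 0.502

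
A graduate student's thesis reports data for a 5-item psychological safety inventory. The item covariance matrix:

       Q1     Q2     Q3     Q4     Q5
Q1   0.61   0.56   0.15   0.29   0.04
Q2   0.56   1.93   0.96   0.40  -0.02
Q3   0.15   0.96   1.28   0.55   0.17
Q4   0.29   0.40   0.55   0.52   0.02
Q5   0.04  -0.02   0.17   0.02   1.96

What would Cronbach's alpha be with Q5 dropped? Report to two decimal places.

α = 0.76

Remaining items: Q1, Q2, Q3, Q4 (k = 4).
Σσ²ᵢ = 0.61 + 1.93 + 1.28 + 0.52 = 4.34
Var(T) = 4.34 + 2 × 2.91 = 10.16
α (item deleted) = (4/3)·(1 − 4.34/10.16) = 0.76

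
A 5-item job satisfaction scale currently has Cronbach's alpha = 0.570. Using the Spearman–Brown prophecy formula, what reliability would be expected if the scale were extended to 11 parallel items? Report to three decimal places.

predicted reliability = 0.745

Length factor m = 11/5 = 2.2000
α' = m·α / (1 + (m−1)·α)
   = 11/5 × 0.570 / (1 + (11/5 − 1) × 0.570)
   = 1.2540 / 1.6840 = 0.745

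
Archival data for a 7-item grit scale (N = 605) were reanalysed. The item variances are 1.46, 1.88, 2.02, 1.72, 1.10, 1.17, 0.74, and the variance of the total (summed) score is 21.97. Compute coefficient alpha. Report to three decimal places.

α = 0.631

Σσ²ᵢ = 1.46 + 1.88 + 2.02 + 1.72 + 1.10 + 1.17 + 0.74 = 10.09
α = (k/(k−1))·(1 − Σσ²ᵢ/Var(T)) = (7/6)·(1 − 10.09/21.97) = 0.631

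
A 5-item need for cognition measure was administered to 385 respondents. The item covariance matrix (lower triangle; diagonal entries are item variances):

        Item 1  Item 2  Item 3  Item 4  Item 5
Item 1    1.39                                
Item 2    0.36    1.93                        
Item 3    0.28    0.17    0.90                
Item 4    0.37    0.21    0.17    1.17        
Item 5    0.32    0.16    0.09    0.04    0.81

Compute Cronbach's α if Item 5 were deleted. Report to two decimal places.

Cronbach's α = 0.49

Remaining items: Item 1, Item 2, Item 3, Item 4 (k = 4).
Σσᵢ² = 1.39 + 1.93 + 0.90 + 1.17 = 5.39
σ²_total = 5.39 + 2 × 1.56 = 8.51
α (item deleted) = (4/3)·(1 − 5.39/8.51) = 0.49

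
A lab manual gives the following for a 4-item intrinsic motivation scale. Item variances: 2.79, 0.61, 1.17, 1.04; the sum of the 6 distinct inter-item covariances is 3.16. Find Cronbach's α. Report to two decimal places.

Σσᵢ² = 2.79 + 0.61 + 1.17 + 1.04 = 5.61
Sum of distinct covariances = 3.16
Var(T) = Σσᵢ² + 2·Σcov = 5.61 + 2 × 3.16 = 11.93
α = (4/3)·(1 − 5.61/11.93) = 0.71

Cronbach's α = 0.71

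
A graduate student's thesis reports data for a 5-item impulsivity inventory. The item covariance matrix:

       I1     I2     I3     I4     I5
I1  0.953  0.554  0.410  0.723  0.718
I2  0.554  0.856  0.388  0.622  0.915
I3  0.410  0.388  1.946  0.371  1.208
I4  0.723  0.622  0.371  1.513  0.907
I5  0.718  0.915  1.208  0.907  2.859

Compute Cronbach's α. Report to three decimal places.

ΣVar(i) = 0.953 + 0.856 + 1.946 + 1.513 + 2.859 = 8.127
Σ_{i<j} σ_ij = 6.816
σ²_total = 8.127 + 2 × 6.816 = 21.759
α = (k/(k−1))·(1 − ΣVar(i)/σ²_total) = (5/4)·(1 − 8.127/21.759) = 0.783

Cronbach's α = 0.783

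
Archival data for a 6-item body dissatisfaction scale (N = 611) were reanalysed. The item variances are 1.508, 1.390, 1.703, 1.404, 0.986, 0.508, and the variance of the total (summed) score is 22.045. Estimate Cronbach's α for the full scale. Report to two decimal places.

α = 0.79

sum of item variances = 1.508 + 1.390 + 1.703 + 1.404 + 0.986 + 0.508 = 7.499
α = (k/(k−1))·(1 − sum of item variances/total variance) = (6/5)·(1 − 7.499/22.045) = 0.79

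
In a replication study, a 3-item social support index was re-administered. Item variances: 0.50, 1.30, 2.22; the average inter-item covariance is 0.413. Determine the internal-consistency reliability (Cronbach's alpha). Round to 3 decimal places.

α = 0.572

Σσᵢ² = 0.50 + 1.30 + 2.22 = 4.02
Sum of the 3 distinct covariances = 3 × 0.413 = 1.239
σ²_T = Σσᵢ² + 2·Σcov = 4.02 + 2 × 1.239 = 6.498
α = (3/2)·(1 − 4.02/6.498) = 0.572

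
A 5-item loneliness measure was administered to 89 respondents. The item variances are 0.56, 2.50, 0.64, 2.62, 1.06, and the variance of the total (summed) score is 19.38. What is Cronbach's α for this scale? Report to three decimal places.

α = 0.774

Σσᵢ² = 0.56 + 2.50 + 0.64 + 2.62 + 1.06 = 7.38
α = (k/(k−1))·(1 − Σσᵢ²/σ²_T) = (5/4)·(1 − 7.38/19.38) = 0.774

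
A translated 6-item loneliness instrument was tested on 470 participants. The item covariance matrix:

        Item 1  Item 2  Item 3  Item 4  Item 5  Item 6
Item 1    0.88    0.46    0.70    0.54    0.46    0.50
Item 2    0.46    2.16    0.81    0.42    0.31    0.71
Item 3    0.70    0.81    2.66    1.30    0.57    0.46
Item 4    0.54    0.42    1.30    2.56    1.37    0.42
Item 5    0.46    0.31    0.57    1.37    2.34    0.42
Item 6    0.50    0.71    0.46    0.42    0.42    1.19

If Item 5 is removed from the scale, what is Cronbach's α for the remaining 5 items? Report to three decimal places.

Cronbach's α = 0.715

Remaining items: Item 1, Item 2, Item 3, Item 4, Item 6 (k = 5).
Σσᵢ² = 0.88 + 2.16 + 2.66 + 2.56 + 1.19 = 9.45
σ²_total = 9.45 + 2 × 6.32 = 22.09
α (item deleted) = (5/4)·(1 − 9.45/22.09) = 0.715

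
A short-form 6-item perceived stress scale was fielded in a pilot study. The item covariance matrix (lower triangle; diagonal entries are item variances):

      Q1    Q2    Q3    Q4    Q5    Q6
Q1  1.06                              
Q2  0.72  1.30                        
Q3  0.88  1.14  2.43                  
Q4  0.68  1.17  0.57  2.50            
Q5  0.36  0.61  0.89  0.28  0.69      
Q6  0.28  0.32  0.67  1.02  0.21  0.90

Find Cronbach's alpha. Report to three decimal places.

Σσᵢ² = 1.06 + 1.30 + 2.43 + 2.50 + 0.69 + 0.90 = 8.88
Sum of the distinct covariances = 9.80
total variance = 8.88 + 2 × 9.80 = 28.48
α = (k/(k−1))·(1 − Σσᵢ²/total variance) = (6/5)·(1 − 8.88/28.48) = 0.826

Cronbach's alpha = 0.826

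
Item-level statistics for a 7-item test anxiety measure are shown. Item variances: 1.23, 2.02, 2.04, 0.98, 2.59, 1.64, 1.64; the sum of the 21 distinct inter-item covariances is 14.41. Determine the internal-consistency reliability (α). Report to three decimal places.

α = 0.821

Σσ²ᵢ = 1.23 + 2.02 + 2.04 + 0.98 + 2.59 + 1.64 + 1.64 = 12.14
Sum of distinct covariances = 14.41
σ²_T = Σσ²ᵢ + 2·Σcov = 12.14 + 2 × 14.41 = 40.96
α = (7/6)·(1 − 12.14/40.96) = 0.821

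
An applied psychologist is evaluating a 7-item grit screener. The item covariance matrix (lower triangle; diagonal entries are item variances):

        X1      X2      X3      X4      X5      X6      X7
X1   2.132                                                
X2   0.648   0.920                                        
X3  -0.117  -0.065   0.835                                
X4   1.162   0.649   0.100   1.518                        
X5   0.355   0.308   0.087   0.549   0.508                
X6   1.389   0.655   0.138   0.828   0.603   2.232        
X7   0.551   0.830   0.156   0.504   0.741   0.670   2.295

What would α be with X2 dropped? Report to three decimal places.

Remaining items: X1, X3, X4, X5, X6, X7 (k = 6).
ΣVar(i) = 2.132 + 0.835 + 1.518 + 0.508 + 2.232 + 2.295 = 9.520
total variance = 9.520 + 2 × 7.716 = 24.952
α (item deleted) = (6/5)·(1 − 9.520/24.952) = 0.742

α = 0.742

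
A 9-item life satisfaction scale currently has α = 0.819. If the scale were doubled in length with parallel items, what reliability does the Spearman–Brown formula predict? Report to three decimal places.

Length factor m = 2
α' = m·α / (1 + (m−1)·α)
   = 2 × 0.819 / (1 + (2 − 1) × 0.819)
   = 1.6380 / 1.8190 = 0.900

predicted reliability = 0.900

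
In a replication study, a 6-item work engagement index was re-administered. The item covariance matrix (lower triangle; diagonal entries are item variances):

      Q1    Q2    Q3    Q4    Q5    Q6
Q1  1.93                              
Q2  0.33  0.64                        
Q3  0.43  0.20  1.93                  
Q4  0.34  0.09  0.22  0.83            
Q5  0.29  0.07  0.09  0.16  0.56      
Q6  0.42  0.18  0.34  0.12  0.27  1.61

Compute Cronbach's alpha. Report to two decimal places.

ΣVar(i) = 1.93 + 0.64 + 1.93 + 0.83 + 0.56 + 1.61 = 7.50
Sum of the distinct covariances = 3.55
Var(T) = 7.50 + 2 × 3.55 = 14.60
α = (k/(k−1))·(1 − ΣVar(i)/Var(T)) = (6/5)·(1 − 7.50/14.60) = 0.58

α = 0.58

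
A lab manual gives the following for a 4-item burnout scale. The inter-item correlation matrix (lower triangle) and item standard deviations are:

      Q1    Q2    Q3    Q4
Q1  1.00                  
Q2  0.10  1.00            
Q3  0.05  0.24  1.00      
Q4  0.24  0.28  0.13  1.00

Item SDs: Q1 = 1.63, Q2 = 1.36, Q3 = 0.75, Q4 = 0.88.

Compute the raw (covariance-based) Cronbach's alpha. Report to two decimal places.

Cronbach's alpha = 0.41

Σσ²ᵢ = 1.63² + 1.36² + 0.75² + 0.88² = 5.8434
Covariances σ_ij = r_ij · s_i · s_j:
  σ(Q1,Q2) = 0.10 × 1.63 × 1.36 = 0.2217
  σ(Q1,Q3) = 0.05 × 1.63 × 0.75 = 0.0611
  σ(Q1,Q4) = 0.24 × 1.63 × 0.88 = 0.3443
  σ(Q2,Q3) = 0.24 × 1.36 × 0.75 = 0.2448
  σ(Q2,Q4) = 0.28 × 1.36 × 0.88 = 0.3351
  σ(Q3,Q4) = 0.13 × 0.75 × 0.88 = 0.0858
σ²_T = Σσ²ᵢ + 2·Σσ_ij = 5.8434 + 2 × 1.2928 = 8.4290
α = (4/3)·(1 − 5.8434/8.4290) = 0.41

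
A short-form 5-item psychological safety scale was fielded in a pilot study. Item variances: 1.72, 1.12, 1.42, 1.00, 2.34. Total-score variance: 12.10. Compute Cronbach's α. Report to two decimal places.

Σσᵢ² = 1.72 + 1.12 + 1.42 + 1.00 + 2.34 = 7.60
α = (k/(k−1))·(1 − Σσᵢ²/total variance) = (5/4)·(1 − 7.60/12.10) = 0.46

α = 0.46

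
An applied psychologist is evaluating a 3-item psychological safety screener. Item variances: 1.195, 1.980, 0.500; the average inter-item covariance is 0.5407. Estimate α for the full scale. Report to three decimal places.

Σσᵢ² = 1.195 + 1.980 + 0.500 = 3.675
Sum of the 3 distinct covariances = 3 × 0.5407 = 1.6221
total variance = Σσᵢ² + 2·Σcov = 3.675 + 2 × 1.6221 = 6.9192
α = (3/2)·(1 − 3.675/6.9192) = 0.703

α = 0.703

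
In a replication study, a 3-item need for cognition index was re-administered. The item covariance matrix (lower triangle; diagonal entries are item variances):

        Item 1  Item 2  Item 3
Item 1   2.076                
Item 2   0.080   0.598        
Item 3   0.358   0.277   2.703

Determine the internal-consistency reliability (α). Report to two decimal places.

sum of item variances = 2.076 + 0.598 + 2.703 = 5.377
Sum of off-diagonal covariances = 0.715
σ²_total = 5.377 + 2 × 0.715 = 6.807
α = (k/(k−1))·(1 − sum of item variances/σ²_total) = (3/2)·(1 − 5.377/6.807) = 0.32

α = 0.32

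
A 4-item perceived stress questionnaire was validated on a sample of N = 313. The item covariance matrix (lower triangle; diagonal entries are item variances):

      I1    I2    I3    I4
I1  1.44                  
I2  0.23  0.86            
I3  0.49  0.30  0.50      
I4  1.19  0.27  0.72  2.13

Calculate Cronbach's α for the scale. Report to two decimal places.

sum of item variances = 1.44 + 0.86 + 0.50 + 2.13 = 4.93
Sum of off-diagonal covariances = 3.20
total variance = 4.93 + 2 × 3.20 = 11.33
α = (k/(k−1))·(1 − sum of item variances/total variance) = (4/3)·(1 − 4.93/11.33) = 0.75

α = 0.75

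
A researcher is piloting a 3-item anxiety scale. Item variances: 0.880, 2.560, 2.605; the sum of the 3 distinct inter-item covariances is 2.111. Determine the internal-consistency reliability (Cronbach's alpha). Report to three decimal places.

α = 0.617

ΣVar(i) = 0.880 + 2.560 + 2.605 = 6.045
Sum of distinct covariances = 2.111
total variance = ΣVar(i) + 2·Σcov = 6.045 + 2 × 2.111 = 10.267
α = (3/2)·(1 − 6.045/10.267) = 0.617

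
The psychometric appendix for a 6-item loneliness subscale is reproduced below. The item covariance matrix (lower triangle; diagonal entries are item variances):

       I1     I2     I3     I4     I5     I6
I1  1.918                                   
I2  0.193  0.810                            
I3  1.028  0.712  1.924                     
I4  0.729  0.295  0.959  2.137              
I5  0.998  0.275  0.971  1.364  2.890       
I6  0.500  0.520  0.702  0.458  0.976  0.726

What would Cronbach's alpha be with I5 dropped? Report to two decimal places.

Cronbach's alpha = 0.77

Remaining items: I1, I2, I3, I4, I6 (k = 5).
sum of item variances = 1.918 + 0.810 + 1.924 + 2.137 + 0.726 = 7.515
total variance = 7.515 + 2 × 6.096 = 19.707
α (item deleted) = (5/4)·(1 − 7.515/19.707) = 0.77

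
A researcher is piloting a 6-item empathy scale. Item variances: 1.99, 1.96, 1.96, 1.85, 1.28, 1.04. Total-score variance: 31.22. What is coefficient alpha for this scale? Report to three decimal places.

ΣVar(i) = 1.99 + 1.96 + 1.96 + 1.85 + 1.28 + 1.04 = 10.08
α = (k/(k−1))·(1 − ΣVar(i)/σ²_total) = (6/5)·(1 − 10.08/31.22) = 0.813

α = 0.813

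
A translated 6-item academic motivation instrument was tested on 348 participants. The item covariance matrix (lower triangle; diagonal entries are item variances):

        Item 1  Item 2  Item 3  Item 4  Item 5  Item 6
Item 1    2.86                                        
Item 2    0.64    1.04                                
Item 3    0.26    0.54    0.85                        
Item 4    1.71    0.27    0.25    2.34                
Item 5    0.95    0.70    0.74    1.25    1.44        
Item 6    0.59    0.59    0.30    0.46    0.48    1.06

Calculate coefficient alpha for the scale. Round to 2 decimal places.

coefficient alpha = 0.80

Σσᵢ² = 2.86 + 1.04 + 0.85 + 2.34 + 1.44 + 1.06 = 9.59
Σ_{i<j} σ_ij = 9.73
Var(T) = 9.59 + 2 × 9.73 = 29.05
α = (k/(k−1))·(1 − Σσᵢ²/Var(T)) = (6/5)·(1 − 9.59/29.05) = 0.80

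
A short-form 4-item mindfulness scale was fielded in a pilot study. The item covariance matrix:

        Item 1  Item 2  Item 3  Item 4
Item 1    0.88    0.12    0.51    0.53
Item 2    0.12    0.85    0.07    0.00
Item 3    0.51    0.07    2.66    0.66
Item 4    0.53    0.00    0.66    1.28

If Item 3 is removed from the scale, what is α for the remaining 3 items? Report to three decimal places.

α = 0.452

Remaining items: Item 1, Item 2, Item 4 (k = 3).
sum of item variances = 0.88 + 0.85 + 1.28 = 3.01
σ²_T = 3.01 + 2 × 0.65 = 4.31
α (item deleted) = (3/2)·(1 − 3.01/4.31) = 0.452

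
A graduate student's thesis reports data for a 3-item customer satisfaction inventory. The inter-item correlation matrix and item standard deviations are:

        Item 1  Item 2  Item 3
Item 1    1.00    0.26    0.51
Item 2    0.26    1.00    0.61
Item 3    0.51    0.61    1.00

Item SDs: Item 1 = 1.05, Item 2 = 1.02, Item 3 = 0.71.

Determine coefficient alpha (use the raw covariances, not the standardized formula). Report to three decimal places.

Σσ²ᵢ = 1.05² + 1.02² + 0.71² = 2.6470
Covariances σ_ij = r_ij · s_i · s_j:
  σ(Item 1,Item 2) = 0.26 × 1.05 × 1.02 = 0.2785
  σ(Item 1,Item 3) = 0.51 × 1.05 × 0.71 = 0.3802
  σ(Item 2,Item 3) = 0.61 × 1.02 × 0.71 = 0.4418
σ²_T = Σσ²ᵢ + 2·Σσ_ij = 2.6470 + 2 × 1.1005 = 4.8480
α = (3/2)·(1 − 2.6470/4.8480) = 0.681

coefficient alpha = 0.681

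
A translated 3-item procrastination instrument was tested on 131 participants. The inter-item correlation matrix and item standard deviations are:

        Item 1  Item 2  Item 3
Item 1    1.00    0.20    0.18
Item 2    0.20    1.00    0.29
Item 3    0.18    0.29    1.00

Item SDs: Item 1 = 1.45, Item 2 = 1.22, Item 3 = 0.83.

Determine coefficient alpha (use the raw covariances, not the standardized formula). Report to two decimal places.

α = 0.43

Σσ²ᵢ = 1.45² + 1.22² + 0.83² = 4.2798
Covariances σ_ij = r_ij · s_i · s_j:
  σ(Item 1,Item 2) = 0.20 × 1.45 × 1.22 = 0.3538
  σ(Item 1,Item 3) = 0.18 × 1.45 × 0.83 = 0.2166
  σ(Item 2,Item 3) = 0.29 × 1.22 × 0.83 = 0.2937
σ²_T = Σσ²ᵢ + 2·Σσ_ij = 4.2798 + 2 × 0.8641 = 6.0080
α = (3/2)·(1 − 4.2798/6.0080) = 0.43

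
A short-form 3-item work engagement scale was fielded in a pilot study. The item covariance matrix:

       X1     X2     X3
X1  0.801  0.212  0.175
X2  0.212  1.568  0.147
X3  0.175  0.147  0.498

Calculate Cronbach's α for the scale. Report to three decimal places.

Σσ²ᵢ = 0.801 + 1.568 + 0.498 = 2.867
Sum of the distinct covariances = 0.534
total variance = 2.867 + 2 × 0.534 = 3.935
α = (k/(k−1))·(1 − Σσ²ᵢ/total variance) = (3/2)·(1 − 2.867/3.935) = 0.407

Cronbach's α = 0.407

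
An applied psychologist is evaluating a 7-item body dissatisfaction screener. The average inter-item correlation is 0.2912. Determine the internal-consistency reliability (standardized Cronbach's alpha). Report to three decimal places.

Standardized α = k·r̄ / (1 + (k−1)·r̄) = 7 × 0.2912 / (1 + 6 × 0.2912)
  = 2.0384 / 2.7472 = 0.742

α = 0.742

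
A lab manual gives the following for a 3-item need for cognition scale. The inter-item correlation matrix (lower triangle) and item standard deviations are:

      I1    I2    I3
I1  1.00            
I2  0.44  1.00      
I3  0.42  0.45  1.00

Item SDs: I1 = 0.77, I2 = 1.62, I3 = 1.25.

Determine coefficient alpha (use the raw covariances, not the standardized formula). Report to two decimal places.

Σσ²ᵢ = 0.77² + 1.62² + 1.25² = 4.7798
Covariances σ_ij = r_ij · s_i · s_j:
  σ(I1,I2) = 0.44 × 0.77 × 1.62 = 0.5489
  σ(I1,I3) = 0.42 × 0.77 × 1.25 = 0.4042
  σ(I2,I3) = 0.45 × 1.62 × 1.25 = 0.9113
σ²_T = Σσ²ᵢ + 2·Σσ_ij = 4.7798 + 2 × 1.8644 = 8.5086
α = (3/2)·(1 − 4.7798/8.5086) = 0.66

coefficient alpha = 0.66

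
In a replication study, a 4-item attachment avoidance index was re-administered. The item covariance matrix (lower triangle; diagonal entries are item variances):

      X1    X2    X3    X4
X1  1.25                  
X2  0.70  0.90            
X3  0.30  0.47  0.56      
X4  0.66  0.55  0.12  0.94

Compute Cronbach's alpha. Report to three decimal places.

α = 0.807

sum of item variances = 1.25 + 0.90 + 0.56 + 0.94 = 3.65
Sum of off-diagonal covariances = 2.80
total variance = 3.65 + 2 × 2.80 = 9.25
α = (k/(k−1))·(1 − sum of item variances/total variance) = (4/3)·(1 − 3.65/9.25) = 0.807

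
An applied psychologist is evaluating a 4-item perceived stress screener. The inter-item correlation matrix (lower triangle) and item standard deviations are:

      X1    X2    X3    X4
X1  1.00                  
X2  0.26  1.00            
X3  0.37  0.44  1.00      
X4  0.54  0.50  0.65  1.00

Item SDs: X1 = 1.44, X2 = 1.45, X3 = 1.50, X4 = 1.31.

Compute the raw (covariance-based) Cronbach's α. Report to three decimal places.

Σσ²ᵢ = 1.44² + 1.45² + 1.50² + 1.31² = 8.1422
Covariances σ_ij = r_ij · s_i · s_j:
  σ(X1,X2) = 0.26 × 1.44 × 1.45 = 0.5429
  σ(X1,X3) = 0.37 × 1.44 × 1.50 = 0.7992
  σ(X1,X4) = 0.54 × 1.44 × 1.31 = 1.0187
  σ(X2,X3) = 0.44 × 1.45 × 1.50 = 0.9570
  σ(X2,X4) = 0.50 × 1.45 × 1.31 = 0.9497
  σ(X3,X4) = 0.65 × 1.50 × 1.31 = 1.2773
σ²_T = Σσ²ᵢ + 2·Σσ_ij = 8.1422 + 2 × 5.5448 = 19.2318
α = (4/3)·(1 − 8.1422/19.2318) = 0.769

Cronbach's α = 0.769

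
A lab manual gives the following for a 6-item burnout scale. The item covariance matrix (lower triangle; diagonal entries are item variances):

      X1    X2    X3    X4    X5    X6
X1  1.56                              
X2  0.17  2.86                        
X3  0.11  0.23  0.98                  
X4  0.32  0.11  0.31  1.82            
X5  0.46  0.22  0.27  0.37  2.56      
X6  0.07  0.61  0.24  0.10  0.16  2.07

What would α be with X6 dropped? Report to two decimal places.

α = 0.43

Remaining items: X1, X2, X3, X4, X5 (k = 5).
Σσᵢ² = 1.56 + 2.86 + 0.98 + 1.82 + 2.56 = 9.78
total variance = 9.78 + 2 × 2.57 = 14.92
α (item deleted) = (5/4)·(1 − 9.78/14.92) = 0.43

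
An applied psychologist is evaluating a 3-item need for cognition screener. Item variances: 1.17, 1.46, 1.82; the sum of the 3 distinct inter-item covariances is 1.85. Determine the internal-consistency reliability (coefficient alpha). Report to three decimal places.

Σσᵢ² = 1.17 + 1.46 + 1.82 = 4.45
Sum of distinct covariances = 1.85
Var(T) = Σσᵢ² + 2·Σcov = 4.45 + 2 × 1.85 = 8.15
α = (3/2)·(1 − 4.45/8.15) = 0.681

α = 0.681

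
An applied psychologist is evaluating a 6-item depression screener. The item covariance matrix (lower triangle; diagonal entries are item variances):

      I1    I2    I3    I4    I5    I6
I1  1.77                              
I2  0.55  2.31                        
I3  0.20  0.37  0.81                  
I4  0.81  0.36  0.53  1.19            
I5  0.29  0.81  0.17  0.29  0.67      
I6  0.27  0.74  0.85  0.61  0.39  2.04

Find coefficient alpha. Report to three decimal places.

Σσᵢ² = 1.77 + 2.31 + 0.81 + 1.19 + 0.67 + 2.04 = 8.79
Sum of off-diagonal covariances = 7.24
Var(T) = 8.79 + 2 × 7.24 = 23.27
α = (k/(k−1))·(1 − Σσᵢ²/Var(T)) = (6/5)·(1 − 8.79/23.27) = 0.747

coefficient alpha = 0.747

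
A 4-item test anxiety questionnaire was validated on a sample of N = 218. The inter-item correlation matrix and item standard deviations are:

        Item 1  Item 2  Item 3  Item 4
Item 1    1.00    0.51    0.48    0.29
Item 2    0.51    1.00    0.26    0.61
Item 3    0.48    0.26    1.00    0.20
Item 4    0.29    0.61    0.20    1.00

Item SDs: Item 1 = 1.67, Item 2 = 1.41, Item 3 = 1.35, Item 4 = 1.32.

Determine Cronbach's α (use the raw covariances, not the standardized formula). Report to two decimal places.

α = 0.72

Σσ²ᵢ = 1.67² + 1.41² + 1.35² + 1.32² = 8.3419
Covariances σ_ij = r_ij · s_i · s_j:
  σ(Item 1,Item 2) = 0.51 × 1.67 × 1.41 = 1.2009
  σ(Item 1,Item 3) = 0.48 × 1.67 × 1.35 = 1.0822
  σ(Item 1,Item 4) = 0.29 × 1.67 × 1.32 = 0.6393
  σ(Item 2,Item 3) = 0.26 × 1.41 × 1.35 = 0.4949
  σ(Item 2,Item 4) = 0.61 × 1.41 × 1.32 = 1.1353
  σ(Item 3,Item 4) = 0.20 × 1.35 × 1.32 = 0.3564
σ²_T = Σσ²ᵢ + 2·Σσ_ij = 8.3419 + 2 × 4.9090 = 18.1599
α = (4/3)·(1 − 8.3419/18.1599) = 0.72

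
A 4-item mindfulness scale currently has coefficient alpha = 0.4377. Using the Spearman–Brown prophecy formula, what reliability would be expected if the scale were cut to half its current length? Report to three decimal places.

predicted reliability = 0.280

Length factor m = 1/2
α' = m·α / (1 − (1−m)·α)
   = 1/2 × 0.4377 / (1 − (1 − 1/2) × 0.4377)
   = 0.2188 / 0.7812 = 0.280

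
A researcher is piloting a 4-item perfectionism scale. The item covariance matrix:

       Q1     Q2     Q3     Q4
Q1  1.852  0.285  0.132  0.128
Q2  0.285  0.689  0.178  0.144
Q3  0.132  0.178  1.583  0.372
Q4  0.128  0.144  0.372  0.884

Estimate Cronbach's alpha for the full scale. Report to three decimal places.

ΣVar(i) = 1.852 + 0.689 + 1.583 + 0.884 = 5.008
Sum of off-diagonal covariances = 1.239
σ²_total = 5.008 + 2 × 1.239 = 7.486
α = (k/(k−1))·(1 − ΣVar(i)/σ²_total) = (4/3)·(1 − 5.008/7.486) = 0.441

α = 0.441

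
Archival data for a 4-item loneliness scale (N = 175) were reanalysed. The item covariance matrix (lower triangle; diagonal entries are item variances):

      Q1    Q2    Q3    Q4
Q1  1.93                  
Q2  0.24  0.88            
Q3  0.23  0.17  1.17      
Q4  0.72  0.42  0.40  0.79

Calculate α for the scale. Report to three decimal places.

sum of item variances = 1.93 + 0.88 + 1.17 + 0.79 = 4.77
Sum of the distinct covariances = 2.18
σ²_T = 4.77 + 2 × 2.18 = 9.13
α = (k/(k−1))·(1 − sum of item variances/σ²_T) = (4/3)·(1 − 4.77/9.13) = 0.637

α = 0.637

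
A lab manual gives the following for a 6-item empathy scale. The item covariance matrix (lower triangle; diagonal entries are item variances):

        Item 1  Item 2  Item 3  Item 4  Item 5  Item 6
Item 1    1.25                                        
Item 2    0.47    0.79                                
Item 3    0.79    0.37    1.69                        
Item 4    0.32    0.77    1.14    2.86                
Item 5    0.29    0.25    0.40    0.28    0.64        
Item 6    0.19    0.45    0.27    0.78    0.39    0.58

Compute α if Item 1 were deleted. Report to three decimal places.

Remaining items: Item 2, Item 3, Item 4, Item 5, Item 6 (k = 5).
Σσᵢ² = 0.79 + 1.69 + 2.86 + 0.64 + 0.58 = 6.56
Var(T) = 6.56 + 2 × 5.10 = 16.76
α (item deleted) = (5/4)·(1 − 6.56/16.76) = 0.761

α = 0.761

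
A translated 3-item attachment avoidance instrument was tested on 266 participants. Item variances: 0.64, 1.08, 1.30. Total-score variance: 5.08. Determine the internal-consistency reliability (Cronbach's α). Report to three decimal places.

Σσ²ᵢ = 0.64 + 1.08 + 1.30 = 3.02
α = (k/(k−1))·(1 − Σσ²ᵢ/σ²_T) = (3/2)·(1 − 3.02/5.08) = 0.608

Cronbach's α = 0.608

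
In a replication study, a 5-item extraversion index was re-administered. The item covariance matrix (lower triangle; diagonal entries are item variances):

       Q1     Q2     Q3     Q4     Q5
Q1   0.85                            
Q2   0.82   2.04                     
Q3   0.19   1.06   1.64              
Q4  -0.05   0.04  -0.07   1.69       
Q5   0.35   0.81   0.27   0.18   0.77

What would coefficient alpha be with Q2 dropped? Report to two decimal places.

α = 0.35

Remaining items: Q1, Q3, Q4, Q5 (k = 4).
Σσ²ᵢ = 0.85 + 1.64 + 1.69 + 0.77 = 4.95
total variance = 4.95 + 2 × 0.87 = 6.69
α (item deleted) = (4/3)·(1 − 4.95/6.69) = 0.35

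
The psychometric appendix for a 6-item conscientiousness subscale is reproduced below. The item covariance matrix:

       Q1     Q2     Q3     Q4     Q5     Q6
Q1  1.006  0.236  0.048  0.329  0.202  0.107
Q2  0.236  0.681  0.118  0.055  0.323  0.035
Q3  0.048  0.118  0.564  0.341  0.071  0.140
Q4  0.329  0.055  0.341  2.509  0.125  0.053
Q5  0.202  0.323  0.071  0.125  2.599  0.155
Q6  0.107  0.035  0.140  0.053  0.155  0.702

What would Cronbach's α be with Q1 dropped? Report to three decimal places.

α = 0.358

Remaining items: Q2, Q3, Q4, Q5, Q6 (k = 5).
Σσᵢ² = 0.681 + 0.564 + 2.509 + 2.599 + 0.702 = 7.055
Var(T) = 7.055 + 2 × 1.416 = 9.887
α (item deleted) = (5/4)·(1 − 7.055/9.887) = 0.358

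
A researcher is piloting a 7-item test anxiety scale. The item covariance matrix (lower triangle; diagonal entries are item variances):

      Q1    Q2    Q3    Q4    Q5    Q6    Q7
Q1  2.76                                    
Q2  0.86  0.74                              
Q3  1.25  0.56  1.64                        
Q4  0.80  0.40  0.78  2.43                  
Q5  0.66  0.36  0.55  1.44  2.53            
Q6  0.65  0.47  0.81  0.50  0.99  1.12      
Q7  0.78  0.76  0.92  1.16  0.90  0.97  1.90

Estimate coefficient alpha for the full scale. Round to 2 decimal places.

ΣVar(i) = 2.76 + 0.74 + 1.64 + 2.43 + 2.53 + 1.12 + 1.90 = 13.12
Sum of off-diagonal covariances = 16.57
σ²_T = 13.12 + 2 × 16.57 = 46.26
α = (k/(k−1))·(1 − ΣVar(i)/σ²_T) = (7/6)·(1 − 13.12/46.26) = 0.84

α = 0.84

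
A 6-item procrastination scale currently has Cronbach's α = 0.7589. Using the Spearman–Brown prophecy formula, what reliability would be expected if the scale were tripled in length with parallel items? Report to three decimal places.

Length factor m = 3
α' = m·α / (1 + (m−1)·α)
   = 3 × 0.7589 / (1 + (3 − 1) × 0.7589)
   = 2.2767 / 2.5178 = 0.904

predicted reliability = 0.904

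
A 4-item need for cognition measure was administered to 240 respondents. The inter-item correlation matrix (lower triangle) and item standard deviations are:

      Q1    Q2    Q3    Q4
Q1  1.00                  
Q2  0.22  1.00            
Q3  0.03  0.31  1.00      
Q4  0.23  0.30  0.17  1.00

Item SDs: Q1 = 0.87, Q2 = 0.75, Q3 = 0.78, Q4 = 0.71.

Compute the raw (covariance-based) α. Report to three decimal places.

α = 0.505

Σσ²ᵢ = 0.87² + 0.75² + 0.78² + 0.71² = 2.4319
Covariances σ_ij = r_ij · s_i · s_j:
  σ(Q1,Q2) = 0.22 × 0.87 × 0.75 = 0.1435
  σ(Q1,Q3) = 0.03 × 0.87 × 0.78 = 0.0204
  σ(Q1,Q4) = 0.23 × 0.87 × 0.71 = 0.1421
  σ(Q2,Q3) = 0.31 × 0.75 × 0.78 = 0.1813
  σ(Q2,Q4) = 0.30 × 0.75 × 0.71 = 0.1597
  σ(Q3,Q4) = 0.17 × 0.78 × 0.71 = 0.0941
σ²_T = Σσ²ᵢ + 2·Σσ_ij = 2.4319 + 2 × 0.7411 = 3.9141
α = (4/3)·(1 − 2.4319/3.9141) = 0.505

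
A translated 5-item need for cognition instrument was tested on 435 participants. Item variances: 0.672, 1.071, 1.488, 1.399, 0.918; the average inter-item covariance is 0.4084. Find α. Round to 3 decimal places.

sum of item variances = 0.672 + 1.071 + 1.488 + 1.399 + 0.918 = 5.548
Sum of the 10 distinct covariances = 10 × 0.4084 = 4.0840
σ²_total = sum of item variances + 2·Σcov = 5.548 + 2 × 4.0840 = 13.7160
α = (5/4)·(1 − 5.548/13.7160) = 0.744

α = 0.744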